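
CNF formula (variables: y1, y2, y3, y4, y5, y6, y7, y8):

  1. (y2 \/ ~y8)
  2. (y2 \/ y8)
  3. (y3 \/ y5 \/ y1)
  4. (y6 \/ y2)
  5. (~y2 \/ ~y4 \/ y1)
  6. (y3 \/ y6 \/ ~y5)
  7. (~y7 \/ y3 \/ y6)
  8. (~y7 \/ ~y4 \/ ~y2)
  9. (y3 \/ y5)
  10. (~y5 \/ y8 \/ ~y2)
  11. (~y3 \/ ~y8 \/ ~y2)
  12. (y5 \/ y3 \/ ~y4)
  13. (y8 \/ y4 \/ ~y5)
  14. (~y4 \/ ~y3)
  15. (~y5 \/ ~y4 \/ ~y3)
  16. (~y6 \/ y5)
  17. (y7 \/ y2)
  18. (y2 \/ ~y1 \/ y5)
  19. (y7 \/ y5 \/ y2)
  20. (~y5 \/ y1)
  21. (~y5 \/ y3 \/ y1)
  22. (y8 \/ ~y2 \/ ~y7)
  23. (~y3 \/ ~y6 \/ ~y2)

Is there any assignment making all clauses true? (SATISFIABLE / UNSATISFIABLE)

SATISFIABLE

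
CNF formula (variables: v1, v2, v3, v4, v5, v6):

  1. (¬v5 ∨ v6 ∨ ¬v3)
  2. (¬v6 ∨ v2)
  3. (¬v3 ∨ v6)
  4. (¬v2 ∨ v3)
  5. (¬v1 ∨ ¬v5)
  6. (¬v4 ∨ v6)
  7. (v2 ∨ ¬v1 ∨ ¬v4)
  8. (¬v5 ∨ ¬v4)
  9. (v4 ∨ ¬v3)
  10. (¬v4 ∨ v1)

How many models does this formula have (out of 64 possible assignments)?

The models are:
  v1=F v2=F v3=F v4=F v5=F v6=F
  v1=F v2=F v3=F v4=F v5=T v6=F
  v1=T v2=F v3=F v4=F v5=F v6=F
  v1=T v2=T v3=T v4=T v5=F v6=T
That's 4 in total.

4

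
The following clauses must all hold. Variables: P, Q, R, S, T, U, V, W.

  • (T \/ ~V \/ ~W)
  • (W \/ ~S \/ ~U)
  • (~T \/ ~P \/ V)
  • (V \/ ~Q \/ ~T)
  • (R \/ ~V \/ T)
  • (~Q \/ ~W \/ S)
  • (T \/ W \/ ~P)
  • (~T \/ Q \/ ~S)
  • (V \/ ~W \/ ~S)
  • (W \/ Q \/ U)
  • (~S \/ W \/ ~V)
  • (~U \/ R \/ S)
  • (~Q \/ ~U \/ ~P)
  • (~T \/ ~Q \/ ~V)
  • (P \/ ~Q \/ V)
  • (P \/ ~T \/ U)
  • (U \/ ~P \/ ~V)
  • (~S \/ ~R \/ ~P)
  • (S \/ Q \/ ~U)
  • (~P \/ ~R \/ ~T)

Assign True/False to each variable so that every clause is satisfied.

P=0, Q=1, R=1, S=0, T=0, U=0, V=1, W=0

Set P = False and propagate.
The remaining clauses are satisfied by Q = True, R = True, S = False, T = False, U = False, V = True, W = False.
Check each clause:
  1. (~V \/ ~W \/ T) — ~W is true.
  2. (~S \/ ~U \/ W) — ~U is true.
  3. (V \/ ~T \/ ~P) — ~T is true.
  4. (V \/ ~T \/ ~Q) — ~T is true.
  5. (~V \/ R \/ T) — R is true.
  6. (~Q \/ ~W \/ S) — ~W is true.
  7. (W \/ T \/ ~P) — ~P is true.
  8. (Q \/ ~T \/ ~S) — Q is true.
  9. (~W \/ ~S \/ V) — ~W is true.
  10. (U \/ Q \/ W) — Q is true.
  11. (W \/ ~V \/ ~S) — ~S is true.
  12. (R \/ S \/ ~U) — ~U is true.
  13. (~Q \/ ~P \/ ~U) — ~U is true.
  14. (~Q \/ ~V \/ ~T) — ~T is true.
  15. (~Q \/ P \/ V) — V is true.
  16. (P \/ ~T \/ U) — ~T is true.
  17. (U \/ ~P \/ ~V) — ~P is true.
  18. (~P \/ ~S \/ ~R) — ~S is true.
  19. (S \/ ~U \/ Q) — ~U is true.
  20. (~T \/ ~P \/ ~R) — ~T is true.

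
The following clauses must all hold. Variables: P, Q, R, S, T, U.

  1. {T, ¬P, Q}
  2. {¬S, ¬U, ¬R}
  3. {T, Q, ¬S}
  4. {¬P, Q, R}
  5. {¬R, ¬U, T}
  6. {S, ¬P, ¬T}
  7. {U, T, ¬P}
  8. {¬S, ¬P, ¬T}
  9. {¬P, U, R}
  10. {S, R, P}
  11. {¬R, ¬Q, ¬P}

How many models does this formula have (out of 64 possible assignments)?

17

Case analysis on P and R:
  P=T, R=T: a clause becomes empty — 0.
  P=T, R=F: remaining (Q,S,T,U) ∈ {(T,F,F,T); (T,T,F,T)} — 2.
  P=F, R=T: 9 of the 16 assignments to (Q,S,T,U) work.
  P=F, R=F: U free; 3 ways for (Q,S,T) × 2^1 = 6.
Total: 0 + 2 + 9 + 6 = 17.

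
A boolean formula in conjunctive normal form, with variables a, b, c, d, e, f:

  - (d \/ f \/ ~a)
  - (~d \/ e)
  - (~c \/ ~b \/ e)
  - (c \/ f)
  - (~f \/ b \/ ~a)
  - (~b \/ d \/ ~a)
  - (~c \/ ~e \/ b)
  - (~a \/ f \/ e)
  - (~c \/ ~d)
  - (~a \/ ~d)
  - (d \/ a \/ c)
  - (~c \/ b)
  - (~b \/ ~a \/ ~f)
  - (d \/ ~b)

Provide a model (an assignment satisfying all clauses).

a = F  b = T  c = F  d = T  e = T  f = T

Set a = False and propagate.
The remaining clauses are satisfied by b = True, c = False, d = True, e = True, f = True.
Every clause has at least one true literal under this assignment.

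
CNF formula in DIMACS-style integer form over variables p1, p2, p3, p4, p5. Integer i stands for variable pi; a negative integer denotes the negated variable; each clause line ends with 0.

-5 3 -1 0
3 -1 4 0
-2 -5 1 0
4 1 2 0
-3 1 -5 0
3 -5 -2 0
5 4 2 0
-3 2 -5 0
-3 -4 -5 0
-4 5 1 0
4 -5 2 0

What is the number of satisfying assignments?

9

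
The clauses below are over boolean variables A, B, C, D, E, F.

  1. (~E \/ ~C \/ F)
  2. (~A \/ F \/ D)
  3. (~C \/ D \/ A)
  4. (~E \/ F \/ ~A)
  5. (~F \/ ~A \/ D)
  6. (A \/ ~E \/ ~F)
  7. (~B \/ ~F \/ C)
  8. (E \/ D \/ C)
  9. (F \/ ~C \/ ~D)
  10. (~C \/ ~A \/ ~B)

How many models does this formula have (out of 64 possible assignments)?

15

Split on F, then A.
  F=1, A=1: remaining (B,C,D,E) ∈ {(0,0,1,0); (0,0,1,1); (0,1,1,0); (0,1,1,1)} — 4.
  F=1, A=0: remaining (B,C,D,E) ∈ {(0,0,1,0); (0,1,1,0); (1,1,1,0)} — 3.
  F=0, A=1: remaining (B,C,D,E) ∈ {(0,0,1,0); (1,0,1,0)} — 2.
  F=0, A=0: B free; 3 ways for (C,D,E) × 2^1 = 6.
Total: 4 + 3 + 2 + 6 = 15.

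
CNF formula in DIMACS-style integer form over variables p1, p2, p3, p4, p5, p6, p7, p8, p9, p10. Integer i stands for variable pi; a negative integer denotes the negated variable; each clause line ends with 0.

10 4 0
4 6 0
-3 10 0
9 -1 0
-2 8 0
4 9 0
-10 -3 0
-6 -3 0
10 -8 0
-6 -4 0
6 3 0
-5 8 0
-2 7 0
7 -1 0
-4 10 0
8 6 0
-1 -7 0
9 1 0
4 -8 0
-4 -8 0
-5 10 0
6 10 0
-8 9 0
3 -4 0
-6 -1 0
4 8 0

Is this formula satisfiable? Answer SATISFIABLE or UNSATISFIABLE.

UNSATISFIABLE

p4 = True:
  propagation gives p6=False, p3=True, p10=True; an empty clause results — contradiction.
p4 = False:
  propagation gives p10=True, p6=True, p9=True, p3=False; an empty clause results — contradiction.
Every branch closes, so no satisfying assignment exists.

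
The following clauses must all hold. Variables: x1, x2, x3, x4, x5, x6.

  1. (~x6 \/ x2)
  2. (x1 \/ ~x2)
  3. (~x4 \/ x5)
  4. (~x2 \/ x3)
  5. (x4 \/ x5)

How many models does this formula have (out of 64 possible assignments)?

Split on x2, then x4.
  x2=T, x4=T: remaining (x1,x3,x5,x6) ∈ {(T,T,T,F); (T,T,T,T)} — 2.
  x2=T, x4=F: remaining (x1,x3,x5,x6) ∈ {(T,T,T,F); (T,T,T,T)} — 2.
  x2=F, x4=T: remaining (x1,x3,x5,x6) ∈ {(F,F,T,F); (F,T,T,F); (T,F,T,F); (T,T,T,F)} — 4.
  x2=F, x4=F: remaining (x1,x3,x5,x6) ∈ {(F,F,T,F); (F,T,T,F); (T,F,T,F); (T,T,T,F)} — 4.
Total: 2 + 2 + 4 + 4 = 12.

12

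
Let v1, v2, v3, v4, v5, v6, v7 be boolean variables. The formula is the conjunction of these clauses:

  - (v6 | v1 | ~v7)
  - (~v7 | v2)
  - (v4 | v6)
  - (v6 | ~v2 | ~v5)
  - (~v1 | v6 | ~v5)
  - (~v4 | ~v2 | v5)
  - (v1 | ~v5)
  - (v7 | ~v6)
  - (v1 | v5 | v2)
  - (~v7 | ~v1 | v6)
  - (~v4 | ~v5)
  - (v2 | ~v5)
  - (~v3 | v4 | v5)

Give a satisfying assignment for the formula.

v1 = True, v2 = True, v3 = True, v4 = False, v5 = True, v6 = True, v7 = True

Check each clause:
  1. (~v7 | v6 | v1) — v1 is true.
  2. (~v7 | v2) — v2 is true.
  3. (v4 | v6) — v6 is true.
  4. (~v5 | v6 | ~v2) — v6 is true.
  5. (~v1 | ~v5 | v6) — v6 is true.
  6. (~v4 | v5 | ~v2) — ~v4 is true.
  7. (v1 | ~v5) — v1 is true.
  8. (~v6 | v7) — v7 is true.
  9. (v1 | v5 | v2) — v1 is true.
  10. (~v7 | ~v1 | v6) — v6 is true.
  11. (~v5 | ~v4) — ~v4 is true.
  12. (~v5 | v2) — v2 is true.
  13. (~v3 | v5 | v4) — v5 is true.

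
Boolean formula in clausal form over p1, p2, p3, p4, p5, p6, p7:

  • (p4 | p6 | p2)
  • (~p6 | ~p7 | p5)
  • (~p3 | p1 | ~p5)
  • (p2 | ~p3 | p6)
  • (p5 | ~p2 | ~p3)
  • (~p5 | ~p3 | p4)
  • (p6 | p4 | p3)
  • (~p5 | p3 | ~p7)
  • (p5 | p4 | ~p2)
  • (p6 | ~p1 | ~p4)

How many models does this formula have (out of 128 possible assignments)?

Split on p3, then p5.
  p3=1, p5=1: remaining (p1,p2,p4,p6,p7) ∈ {(1,0,1,1,0); (1,0,1,1,1); (1,1,1,1,0); (1,1,1,1,1)} — 4.
  p3=1, p5=0: remaining (p1,p2,p4,p6,p7) ∈ {(0,0,0,1,0); (0,0,1,1,0); (1,0,0,1,0); (1,0,1,1,0)} — 4.
  p3=0, p5=1: p2 free; 5 ways for (p1,p4,p6,p7) × 2^1 = 10.
  p3=0, p5=0: 10 of the 32 assignments to (p1,p2,p4,p6,p7) work.
Total: 4 + 4 + 10 + 10 = 28.

28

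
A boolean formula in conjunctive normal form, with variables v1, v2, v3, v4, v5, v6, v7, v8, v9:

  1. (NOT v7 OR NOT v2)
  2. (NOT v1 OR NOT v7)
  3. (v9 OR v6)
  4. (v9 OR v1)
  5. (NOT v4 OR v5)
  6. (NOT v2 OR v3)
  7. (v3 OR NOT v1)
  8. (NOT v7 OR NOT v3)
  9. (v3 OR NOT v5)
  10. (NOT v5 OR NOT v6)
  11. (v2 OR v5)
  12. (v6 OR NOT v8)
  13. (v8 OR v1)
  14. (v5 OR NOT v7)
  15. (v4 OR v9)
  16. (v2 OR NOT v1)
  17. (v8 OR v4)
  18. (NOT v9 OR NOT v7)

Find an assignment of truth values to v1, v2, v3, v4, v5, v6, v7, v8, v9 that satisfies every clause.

v1=True, v2=True, v3=True, v4=True, v5=True, v6=False, v7=False, v8=False, v9=True

Check each clause:
  1. (NOT v7 OR NOT v2) — NOT v7 is true.
  2. (NOT v7 OR NOT v1) — NOT v7 is true.
  3. (v9 OR v6) — v9 is true.
  4. (v9 OR v1) — v1 is true.
  5. (v5 OR NOT v4) — v5 is true.
  6. (NOT v2 OR v3) — v3 is true.
  7. (v3 OR NOT v1) — v3 is true.
  8. (NOT v3 OR NOT v7) — NOT v7 is true.
  9. (NOT v5 OR v3) — v3 is true.
  10. (NOT v5 OR NOT v6) — NOT v6 is true.
  11. (v2 OR v5) — v2 is true.
  12. (v6 OR NOT v8) — NOT v8 is true.
  13. (v8 OR v1) — v1 is true.
  14. (NOT v7 OR v5) — NOT v7 is true.
  15. (v9 OR v4) — v9 is true.
  16. (NOT v1 OR v2) — v2 is true.
  17. (v8 OR v4) — v4 is true.
  18. (NOT v7 OR NOT v9) — NOT v7 is true.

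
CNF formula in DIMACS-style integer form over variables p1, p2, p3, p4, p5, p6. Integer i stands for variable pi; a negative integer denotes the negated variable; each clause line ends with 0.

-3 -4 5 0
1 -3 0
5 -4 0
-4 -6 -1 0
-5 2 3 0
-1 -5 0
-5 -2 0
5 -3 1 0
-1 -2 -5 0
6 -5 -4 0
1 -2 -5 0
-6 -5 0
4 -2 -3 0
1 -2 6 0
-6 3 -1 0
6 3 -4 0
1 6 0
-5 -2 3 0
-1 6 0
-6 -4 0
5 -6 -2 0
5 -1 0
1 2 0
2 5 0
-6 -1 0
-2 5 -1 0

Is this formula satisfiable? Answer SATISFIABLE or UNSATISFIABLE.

p5 = True:
  propagation gives p1=False, p3=False, p2=True; an empty clause results — contradiction.
p5 = False:
  propagation gives p4=False, p1=False, p3=False, p6=True; an empty clause results — contradiction.
Every branch closes, so no satisfying assignment exists.

UNSATISFIABLE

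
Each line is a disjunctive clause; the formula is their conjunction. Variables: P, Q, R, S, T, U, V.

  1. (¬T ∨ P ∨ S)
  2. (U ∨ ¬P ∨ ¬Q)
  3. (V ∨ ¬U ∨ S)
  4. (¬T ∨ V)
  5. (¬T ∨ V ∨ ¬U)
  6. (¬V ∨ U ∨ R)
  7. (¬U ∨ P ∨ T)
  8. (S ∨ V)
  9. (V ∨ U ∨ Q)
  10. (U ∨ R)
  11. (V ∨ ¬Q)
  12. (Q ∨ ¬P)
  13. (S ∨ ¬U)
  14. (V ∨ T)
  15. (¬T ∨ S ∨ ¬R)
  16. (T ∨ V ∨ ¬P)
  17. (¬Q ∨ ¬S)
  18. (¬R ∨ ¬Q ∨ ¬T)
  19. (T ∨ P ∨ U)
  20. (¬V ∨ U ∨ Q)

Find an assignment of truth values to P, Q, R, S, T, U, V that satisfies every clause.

Branch on P: take P = False.
The remaining clauses are satisfied by Q = False, R = True, S = True, T = True, U = True, V = True.
Check each clause:
  1. (¬T ∨ S ∨ P) — S is true.
  2. (¬Q ∨ ¬P ∨ U) — ¬P is true.
  3. (V ∨ S ∨ ¬U) — S is true.
  4. (¬T ∨ V) — V is true.
  5. (¬T ∨ ¬U ∨ V) — V is true.
  6. (R ∨ U ∨ ¬V) — R is true.
  7. (P ∨ ¬U ∨ T) — T is true.
  8. (V ∨ S) — S is true.
  9. (Q ∨ U ∨ V) — U is true.
  10. (R ∨ U) — R is true.
  11. (V ∨ ¬Q) — ¬Q is true.
  12. (Q ∨ ¬P) — ¬P is true.
  13. (¬U ∨ S) — S is true.
  14. (T ∨ V) — T is true.
  15. (¬R ∨ ¬T ∨ S) — S is true.
  16. (T ∨ V ∨ ¬P) — T is true.
  17. (¬S ∨ ¬Q) — ¬Q is true.
  18. (¬T ∨ ¬Q ∨ ¬R) — ¬Q is true.
  19. (P ∨ T ∨ U) — T is true.
  20. (¬V ∨ Q ∨ U) — U is true.

P = F, Q = F, R = T, S = T, T = T, U = T, V = T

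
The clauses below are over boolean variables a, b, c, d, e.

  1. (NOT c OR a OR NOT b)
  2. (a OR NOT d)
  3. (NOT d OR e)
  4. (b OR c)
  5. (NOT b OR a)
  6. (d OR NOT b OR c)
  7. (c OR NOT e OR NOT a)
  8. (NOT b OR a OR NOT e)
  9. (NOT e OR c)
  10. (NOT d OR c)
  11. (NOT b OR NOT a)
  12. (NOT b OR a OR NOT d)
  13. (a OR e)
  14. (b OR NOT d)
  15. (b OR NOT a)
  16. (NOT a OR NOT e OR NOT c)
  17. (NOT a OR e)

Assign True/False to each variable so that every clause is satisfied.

a=F  b=F  c=T  d=F  e=T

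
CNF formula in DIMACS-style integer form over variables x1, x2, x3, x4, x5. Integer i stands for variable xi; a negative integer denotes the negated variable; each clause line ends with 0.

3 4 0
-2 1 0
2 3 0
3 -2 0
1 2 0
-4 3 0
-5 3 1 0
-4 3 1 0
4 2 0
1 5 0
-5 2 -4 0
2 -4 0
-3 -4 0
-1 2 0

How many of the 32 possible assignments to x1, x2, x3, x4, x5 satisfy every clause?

2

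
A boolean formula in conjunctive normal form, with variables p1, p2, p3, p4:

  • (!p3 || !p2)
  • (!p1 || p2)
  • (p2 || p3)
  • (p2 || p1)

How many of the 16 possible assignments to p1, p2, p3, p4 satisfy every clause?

The models are:
  p1=F p2=T p3=F p4=F
  p1=F p2=T p3=F p4=T
  p1=T p2=T p3=F p4=F
  p1=T p2=T p3=F p4=T
That's 4 in total.

4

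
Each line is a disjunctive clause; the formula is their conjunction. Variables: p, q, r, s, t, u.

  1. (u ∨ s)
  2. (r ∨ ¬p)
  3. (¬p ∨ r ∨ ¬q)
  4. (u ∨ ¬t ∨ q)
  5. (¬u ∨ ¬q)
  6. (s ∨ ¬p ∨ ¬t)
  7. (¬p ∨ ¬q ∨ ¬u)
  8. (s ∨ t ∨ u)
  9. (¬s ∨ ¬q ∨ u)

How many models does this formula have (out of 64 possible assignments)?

Split on u, then q.
  u=T, q=T: a clause becomes empty — 0.
  u=T, q=F: 11 of the 16 assignments to (p,r,s,t) work.
  u=F, q=T: a clause becomes empty — 0.
  u=F, q=F: remaining (p,r,s,t) ∈ {(F,F,T,F); (F,T,T,F); (T,T,T,F)} — 3.
Total: 0 + 11 + 0 + 3 = 14.

14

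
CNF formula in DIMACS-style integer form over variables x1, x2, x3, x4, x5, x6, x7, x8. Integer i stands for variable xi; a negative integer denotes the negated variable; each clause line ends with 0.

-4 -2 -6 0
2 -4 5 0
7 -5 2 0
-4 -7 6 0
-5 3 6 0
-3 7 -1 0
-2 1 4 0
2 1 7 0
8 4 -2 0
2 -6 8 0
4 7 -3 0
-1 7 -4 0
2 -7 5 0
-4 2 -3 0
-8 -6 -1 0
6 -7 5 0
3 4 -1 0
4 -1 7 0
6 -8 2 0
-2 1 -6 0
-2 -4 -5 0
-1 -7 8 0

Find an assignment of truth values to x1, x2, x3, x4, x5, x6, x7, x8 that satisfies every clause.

x1=0, x2=1, x3=0, x4=1, x5=0, x6=0, x7=0, x8=0

Try x1 = False.
Branch on x2: take x2 = True.
  then x4 is forced to True.
  then x6 is forced to False.
  then x7 is forced to False.
  then x5 is forced to False.
x3, x8 are now unconstrained; take x3 = False, x8 = False.
Every clause has at least one true literal under this assignment.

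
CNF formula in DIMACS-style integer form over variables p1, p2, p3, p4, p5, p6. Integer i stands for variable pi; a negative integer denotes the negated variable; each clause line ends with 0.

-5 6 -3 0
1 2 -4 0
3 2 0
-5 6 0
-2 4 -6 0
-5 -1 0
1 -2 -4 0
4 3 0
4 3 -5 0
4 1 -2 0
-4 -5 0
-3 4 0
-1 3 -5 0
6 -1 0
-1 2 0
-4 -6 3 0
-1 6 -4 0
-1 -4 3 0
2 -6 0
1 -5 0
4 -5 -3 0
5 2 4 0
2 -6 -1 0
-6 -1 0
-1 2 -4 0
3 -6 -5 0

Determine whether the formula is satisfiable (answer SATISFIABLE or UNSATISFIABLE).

p4 = True:
  p1 = True:
    propagation gives p6=True; an empty clause results — contradiction.
  p1 = False:
    propagation gives p2=True; an empty clause results — contradiction.
p4 = False:
  propagation gives p3=True; an empty clause results — contradiction.
Every branch closes, so no satisfying assignment exists.

UNSATISFIABLE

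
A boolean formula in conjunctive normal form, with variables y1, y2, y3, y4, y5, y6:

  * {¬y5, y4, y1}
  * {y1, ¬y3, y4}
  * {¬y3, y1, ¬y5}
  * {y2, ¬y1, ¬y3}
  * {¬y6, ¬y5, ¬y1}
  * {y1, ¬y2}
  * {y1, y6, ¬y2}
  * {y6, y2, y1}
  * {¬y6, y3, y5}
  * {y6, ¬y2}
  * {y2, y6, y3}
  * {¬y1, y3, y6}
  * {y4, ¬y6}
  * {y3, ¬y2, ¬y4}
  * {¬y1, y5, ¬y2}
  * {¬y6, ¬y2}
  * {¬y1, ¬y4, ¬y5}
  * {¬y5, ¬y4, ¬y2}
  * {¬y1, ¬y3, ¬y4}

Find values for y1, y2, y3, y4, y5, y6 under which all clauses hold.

y1=False, y2=False, y3=True, y4=True, y5=False, y6=True

Check each clause:
  1. {¬y5, y4, y1} — ¬y5 is true.
  2. {y1, ¬y3, y4} — y4 is true.
  3. {¬y5, y1, ¬y3} — ¬y5 is true.
  4. {¬y3, y2, ¬y1} — ¬y1 is true.
  5. {¬y1, ¬y5, ¬y6} — ¬y5 is true.
  6. {y1, ¬y2} — ¬y2 is true.
  7. {y6, ¬y2, y1} — y6 is true.
  8. {y1, y2, y6} — y6 is true.
  9. {¬y6, y3, y5} — y3 is true.
  10. {¬y2, y6} — y6 is true.
  11. {y2, y3, y6} — y3 is true.
  12. {y3, ¬y1, y6} — y3 is true.
  13. {y4, ¬y6} — y4 is true.
  14. {¬y4, y3, ¬y2} — y3 is true.
  15. {y5, ¬y1, ¬y2} — ¬y2 is true.
  16. {¬y2, ¬y6} — ¬y2 is true.
  17. {¬y1, ¬y5, ¬y4} — ¬y5 is true.
  18. {¬y4, ¬y2, ¬y5} — ¬y5 is true.
  19. {¬y3, ¬y4, ¬y1} — ¬y1 is true.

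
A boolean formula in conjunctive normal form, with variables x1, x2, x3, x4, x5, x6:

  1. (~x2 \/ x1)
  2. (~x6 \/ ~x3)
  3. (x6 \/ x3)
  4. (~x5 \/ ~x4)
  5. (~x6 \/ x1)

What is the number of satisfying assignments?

Split on x6, then x1.
  x6=T, x1=T: x2 free; 3 ways for (x3,x4,x5) × 2^1 = 6.
  x6=T, x1=F: a clause becomes empty — 0.
  x6=F, x1=T: x2 free; 3 ways for (x3,x4,x5) × 2^1 = 6.
  x6=F, x1=F: remaining (x2,x3,x4,x5) ∈ {(F,T,F,F); (F,T,F,T); (F,T,T,F)} — 3.
Total: 6 + 0 + 6 + 3 = 15.

15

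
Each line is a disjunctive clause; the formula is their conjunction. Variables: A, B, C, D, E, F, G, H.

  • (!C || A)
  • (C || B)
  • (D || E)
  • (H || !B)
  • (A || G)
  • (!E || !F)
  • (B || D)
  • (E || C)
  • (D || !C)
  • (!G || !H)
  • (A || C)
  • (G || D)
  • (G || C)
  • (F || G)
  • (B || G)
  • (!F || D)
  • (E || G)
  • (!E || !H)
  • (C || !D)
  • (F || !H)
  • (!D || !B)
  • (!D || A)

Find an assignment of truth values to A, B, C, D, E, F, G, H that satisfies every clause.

A = T, B = F, C = T, D = T, E = T, F = F, G = T, H = F

Check each clause:
  1. (!C || A) — A is true.
  2. (C || B) — C is true.
  3. (E || D) — D is true.
  4. (!B || H) — !B is true.
  5. (A || G) — A is true.
  6. (!E || !F) — !F is true.
  7. (D || B) — D is true.
  8. (E || C) — C is true.
  9. (!C || D) — D is true.
  10. (!G || !H) — !H is true.
  11. (C || A) — A is true.
  12. (G || D) — D is true.
  13. (G || C) — C is true.
  14. (F || G) — G is true.
  15. (B || G) — G is true.
  16. (!F || D) — !F is true.
  17. (G || E) — E is true.
  18. (!H || !E) — !H is true.
  19. (!D || C) — C is true.
  20. (!H || F) — !H is true.
  21. (!D || !B) — !B is true.
  22. (A || !D) — A is true.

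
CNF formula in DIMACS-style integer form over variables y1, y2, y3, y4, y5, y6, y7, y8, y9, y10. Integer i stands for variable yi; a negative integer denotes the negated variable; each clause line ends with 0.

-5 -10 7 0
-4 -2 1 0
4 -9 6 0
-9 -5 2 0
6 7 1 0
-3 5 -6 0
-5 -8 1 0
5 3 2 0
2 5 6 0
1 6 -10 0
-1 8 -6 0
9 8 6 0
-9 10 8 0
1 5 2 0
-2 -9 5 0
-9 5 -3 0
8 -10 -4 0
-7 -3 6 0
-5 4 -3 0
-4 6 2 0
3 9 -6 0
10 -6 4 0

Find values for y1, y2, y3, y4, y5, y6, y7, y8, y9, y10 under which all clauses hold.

y1=True, y2=False, y3=True, y4=True, y5=True, y6=True, y7=False, y8=True, y9=False, y10=False

Set y1 = True and propagate.
The remaining clauses are satisfied by y2 = False, y3 = True, y4 = True, y5 = True, y6 = True, y7 = False, y8 = True, y9 = False, y10 = False.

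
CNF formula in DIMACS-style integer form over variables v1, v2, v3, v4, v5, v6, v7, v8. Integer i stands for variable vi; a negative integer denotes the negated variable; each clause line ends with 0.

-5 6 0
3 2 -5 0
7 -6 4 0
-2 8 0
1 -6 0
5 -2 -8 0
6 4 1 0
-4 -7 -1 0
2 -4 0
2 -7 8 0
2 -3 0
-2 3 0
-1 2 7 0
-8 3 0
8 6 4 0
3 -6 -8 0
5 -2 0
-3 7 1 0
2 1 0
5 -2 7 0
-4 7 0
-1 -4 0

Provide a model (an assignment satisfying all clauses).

v1=True, v2=True, v3=True, v4=False, v5=True, v6=True, v7=True, v8=True

Check each clause:
  1. (NOT v5 OR v6) — v6 is true.
  2. (v3 OR v2 OR NOT v5) — v3 is true.
  3. (v4 OR NOT v6 OR v7) — v7 is true.
  4. (NOT v2 OR v8) — v8 is true.
  5. (NOT v6 OR v1) — v1 is true.
  6. (NOT v8 OR v5 OR NOT v2) — v5 is true.
  7. (v4 OR v1 OR v6) — v1 is true.
  8. (NOT v7 OR NOT v1 OR NOT v4) — NOT v4 is true.
  9. (v2 OR NOT v4) — v2 is true.
  10. (NOT v7 OR v2 OR v8) — v8 is true.
  11. (NOT v3 OR v2) — v2 is true.
  12. (NOT v2 OR v3) — v3 is true.
  13. (NOT v1 OR v7 OR v2) — v2 is true.
  14. (v3 OR NOT v8) — v3 is true.
  15. (v8 OR v6 OR v4) — v8 is true.
  16. (NOT v6 OR NOT v8 OR v3) — v3 is true.
  17. (v5 OR NOT v2) — v5 is true.
  18. (v7 OR NOT v3 OR v1) — v1 is true.
  19. (v1 OR v2) — v1 is true.
  20. (v5 OR v7 OR NOT v2) — v5 is true.
  21. (v7 OR NOT v4) — NOT v4 is true.
  22. (NOT v1 OR NOT v4) — NOT v4 is true.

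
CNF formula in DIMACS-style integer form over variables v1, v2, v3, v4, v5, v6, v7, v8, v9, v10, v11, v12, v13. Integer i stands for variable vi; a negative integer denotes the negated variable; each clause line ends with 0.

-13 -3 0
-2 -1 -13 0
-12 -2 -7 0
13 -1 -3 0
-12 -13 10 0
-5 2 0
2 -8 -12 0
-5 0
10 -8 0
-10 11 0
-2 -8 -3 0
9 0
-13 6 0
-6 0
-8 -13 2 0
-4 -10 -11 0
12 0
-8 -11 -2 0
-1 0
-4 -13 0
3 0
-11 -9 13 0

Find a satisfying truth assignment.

The clause (¬v5) is unit: v5 must be False.
Unit propagation: (v9) forces v9 = True.
(¬v6) is a unit clause, so v6 = False.
Unit propagation: (¬v13) forces v13 = False.
Unit propagation: (v12) forces v12 = True.
(¬v1) is a unit clause, so v1 = False.
Unit propagation: (v3) forces v3 = True.
Unit propagation: (¬v11) forces v11 = False.
(¬v10) is a unit clause, so v10 = False.
The clause (¬v8) is unit: v8 must be False.
Pure literal: v2 appears only negated; assign v2 = False.
Pure literal: v7 appears only negated; assign v7 = False.
v4 is now unconstrained; take v4 = False.

v1=F  v2=F  v3=T  v4=F  v5=F  v6=F  v7=F  v8=F  v9=T  v10=F  v11=F  v12=T  v13=F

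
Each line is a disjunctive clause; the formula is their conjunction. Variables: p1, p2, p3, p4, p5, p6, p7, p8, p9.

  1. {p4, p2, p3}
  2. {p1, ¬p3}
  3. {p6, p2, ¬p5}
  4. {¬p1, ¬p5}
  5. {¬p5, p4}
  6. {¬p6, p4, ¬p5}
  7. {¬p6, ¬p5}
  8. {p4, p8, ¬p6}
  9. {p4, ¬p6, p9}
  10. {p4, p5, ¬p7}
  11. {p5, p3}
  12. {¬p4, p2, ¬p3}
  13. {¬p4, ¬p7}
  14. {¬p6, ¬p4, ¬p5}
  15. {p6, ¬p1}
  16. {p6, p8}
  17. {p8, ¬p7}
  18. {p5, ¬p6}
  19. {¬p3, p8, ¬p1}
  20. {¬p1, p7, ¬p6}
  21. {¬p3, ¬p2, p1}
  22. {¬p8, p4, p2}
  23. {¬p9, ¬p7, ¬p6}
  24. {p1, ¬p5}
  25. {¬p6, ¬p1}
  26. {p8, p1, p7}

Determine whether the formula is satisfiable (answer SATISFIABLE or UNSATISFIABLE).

UNSATISFIABLE

p6 = True:
  propagation gives p5=False; an empty clause results — contradiction.
p6 = False:
  propagation gives p1=False, p3=False, p5=True; an empty clause results — contradiction.
Every branch closes, so no satisfying assignment exists.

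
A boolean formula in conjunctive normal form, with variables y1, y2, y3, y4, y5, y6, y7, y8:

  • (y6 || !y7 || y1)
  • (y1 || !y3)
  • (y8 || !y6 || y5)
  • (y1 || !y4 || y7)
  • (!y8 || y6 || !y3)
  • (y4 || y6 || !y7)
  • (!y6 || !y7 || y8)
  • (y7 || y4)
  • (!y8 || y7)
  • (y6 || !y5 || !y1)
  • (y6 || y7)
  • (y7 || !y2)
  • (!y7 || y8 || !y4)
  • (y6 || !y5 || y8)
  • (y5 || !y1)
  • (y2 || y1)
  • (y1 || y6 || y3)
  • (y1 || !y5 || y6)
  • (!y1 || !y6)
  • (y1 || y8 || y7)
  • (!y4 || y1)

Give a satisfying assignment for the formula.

y1 = False, y2 = True, y3 = False, y4 = False, y5 = False, y6 = True, y7 = True, y8 = True

Check each clause:
  1. (!y7 || y1 || y6) — y6 is true.
  2. (!y3 || y1) — !y3 is true.
  3. (!y6 || y5 || y8) — y8 is true.
  4. (y1 || !y4 || y7) — !y4 is true.
  5. (y6 || !y8 || !y3) — !y3 is true.
  6. (y6 || !y7 || y4) — y6 is true.
  7. (!y7 || !y6 || y8) — y8 is true.
  8. (y4 || y7) — y7 is true.
  9. (!y8 || y7) — y7 is true.
  10. (y6 || !y5 || !y1) — !y5 is true.
  11. (y7 || y6) — y6 is true.
  12. (!y2 || y7) — y7 is true.
  13. (!y4 || !y7 || y8) — y8 is true.
  14. (y6 || !y5 || y8) — y8 is true.
  15. (y5 || !y1) — !y1 is true.
  16. (y1 || y2) — y2 is true.
  17. (y1 || y3 || y6) — y6 is true.
  18. (y6 || !y5 || y1) — !y5 is true.
  19. (!y1 || !y6) — !y1 is true.
  20. (y8 || y7 || y1) — y8 is true.
  21. (!y4 || y1) — !y4 is true.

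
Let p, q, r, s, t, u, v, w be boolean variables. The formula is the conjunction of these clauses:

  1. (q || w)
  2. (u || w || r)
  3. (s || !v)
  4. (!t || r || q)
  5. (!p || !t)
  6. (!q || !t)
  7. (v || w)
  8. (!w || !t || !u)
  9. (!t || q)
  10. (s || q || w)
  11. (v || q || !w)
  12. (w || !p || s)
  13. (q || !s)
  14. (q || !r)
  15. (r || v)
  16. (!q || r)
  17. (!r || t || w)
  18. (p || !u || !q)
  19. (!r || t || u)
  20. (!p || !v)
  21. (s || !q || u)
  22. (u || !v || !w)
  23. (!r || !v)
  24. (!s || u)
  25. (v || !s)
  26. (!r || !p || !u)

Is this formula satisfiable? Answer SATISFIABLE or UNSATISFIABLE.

UNSATISFIABLE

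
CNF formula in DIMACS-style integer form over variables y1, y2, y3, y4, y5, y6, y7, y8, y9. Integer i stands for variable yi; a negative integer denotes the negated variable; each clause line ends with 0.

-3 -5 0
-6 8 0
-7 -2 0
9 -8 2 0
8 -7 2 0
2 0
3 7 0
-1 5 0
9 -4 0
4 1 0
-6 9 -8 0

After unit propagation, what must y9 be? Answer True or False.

(y2) stands alone — y2 = True.
(~y7 | ~y2) with y2 = True leaves only ~y7, so y7 = False.
In (y7 | y3), y7 is now false; y3 must hold, so y3 = True.
(~y5 | ~y3) with y3 = True leaves only ~y5, so y5 = False.
(~y1 | y5) with y5 = False leaves only ~y1, so y1 = False.
In (y1 | y4), y1 is now false; y4 must hold, so y4 = True.
(y9 | ~y4) with y4 = True leaves only y9, so y9 = True.

True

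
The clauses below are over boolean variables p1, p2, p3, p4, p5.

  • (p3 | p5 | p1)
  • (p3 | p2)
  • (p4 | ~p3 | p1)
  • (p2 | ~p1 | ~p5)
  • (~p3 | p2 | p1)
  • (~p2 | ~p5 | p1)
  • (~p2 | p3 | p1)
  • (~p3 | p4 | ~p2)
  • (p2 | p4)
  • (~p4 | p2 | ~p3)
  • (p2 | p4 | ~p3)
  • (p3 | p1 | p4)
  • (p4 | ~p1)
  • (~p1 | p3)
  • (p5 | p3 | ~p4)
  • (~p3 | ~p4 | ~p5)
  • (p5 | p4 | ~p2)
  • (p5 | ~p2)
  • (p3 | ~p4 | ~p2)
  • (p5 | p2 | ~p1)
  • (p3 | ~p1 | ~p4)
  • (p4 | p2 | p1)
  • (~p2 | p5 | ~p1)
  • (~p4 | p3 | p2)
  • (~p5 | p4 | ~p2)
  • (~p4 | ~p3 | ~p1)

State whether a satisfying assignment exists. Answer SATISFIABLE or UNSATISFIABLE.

UNSATISFIABLE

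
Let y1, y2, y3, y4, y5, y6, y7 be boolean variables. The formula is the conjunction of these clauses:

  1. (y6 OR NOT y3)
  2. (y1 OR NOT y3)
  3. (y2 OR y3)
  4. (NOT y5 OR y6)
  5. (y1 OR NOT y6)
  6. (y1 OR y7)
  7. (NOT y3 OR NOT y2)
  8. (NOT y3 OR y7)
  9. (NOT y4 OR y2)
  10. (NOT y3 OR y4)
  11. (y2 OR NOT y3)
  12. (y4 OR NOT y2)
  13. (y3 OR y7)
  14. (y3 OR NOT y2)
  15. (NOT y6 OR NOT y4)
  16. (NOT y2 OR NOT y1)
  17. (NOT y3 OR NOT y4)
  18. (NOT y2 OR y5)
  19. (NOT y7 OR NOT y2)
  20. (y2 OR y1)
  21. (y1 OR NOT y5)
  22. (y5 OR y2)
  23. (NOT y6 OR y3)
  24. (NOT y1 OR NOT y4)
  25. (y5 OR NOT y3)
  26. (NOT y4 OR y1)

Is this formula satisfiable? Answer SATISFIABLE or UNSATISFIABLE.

UNSATISFIABLE

y3 = True:
  propagation gives y6=True, y1=True, y2=False; an empty clause results — contradiction.
y3 = False:
  propagation gives y2=True; an empty clause results — contradiction.
Every branch closes, so no satisfying assignment exists.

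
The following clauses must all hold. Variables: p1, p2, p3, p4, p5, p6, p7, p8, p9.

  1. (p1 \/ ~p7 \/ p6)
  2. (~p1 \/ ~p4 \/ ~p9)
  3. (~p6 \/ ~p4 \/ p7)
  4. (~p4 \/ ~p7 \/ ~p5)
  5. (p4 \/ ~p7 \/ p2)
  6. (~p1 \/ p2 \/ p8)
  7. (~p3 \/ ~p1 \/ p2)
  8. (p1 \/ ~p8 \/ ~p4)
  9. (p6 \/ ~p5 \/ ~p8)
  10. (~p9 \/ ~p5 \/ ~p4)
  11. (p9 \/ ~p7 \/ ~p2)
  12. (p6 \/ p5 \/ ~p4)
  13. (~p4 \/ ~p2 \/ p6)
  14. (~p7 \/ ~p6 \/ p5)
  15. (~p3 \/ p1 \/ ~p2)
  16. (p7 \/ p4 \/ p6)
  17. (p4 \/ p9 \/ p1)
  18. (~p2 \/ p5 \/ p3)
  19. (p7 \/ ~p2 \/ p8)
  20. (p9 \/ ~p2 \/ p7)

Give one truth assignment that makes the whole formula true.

p1=F, p2=F, p3=T, p4=F, p5=T, p6=T, p7=F, p8=T, p9=T

Try p1 = False.
For the remaining variables, p2 = False, p3 = True, p4 = False, p5 = True, p6 = True, p7 = False, p8 = True, p9 = True works.
Every clause has at least one true literal under this assignment.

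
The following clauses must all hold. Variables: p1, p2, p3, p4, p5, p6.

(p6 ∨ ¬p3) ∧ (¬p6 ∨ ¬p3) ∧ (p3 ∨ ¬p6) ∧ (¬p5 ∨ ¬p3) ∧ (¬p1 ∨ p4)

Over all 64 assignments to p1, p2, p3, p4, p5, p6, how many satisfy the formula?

Split on p3, then p6.
  p3=1, p6=1: a clause becomes empty — 0.
  p3=1, p6=0: a clause becomes empty — 0.
  p3=0, p6=1: a clause becomes empty — 0.
  p3=0, p6=0: p2, p5 free; 3 ways for (p1,p4) × 2^2 = 12.
Total: 0 + 0 + 0 + 12 = 12.

12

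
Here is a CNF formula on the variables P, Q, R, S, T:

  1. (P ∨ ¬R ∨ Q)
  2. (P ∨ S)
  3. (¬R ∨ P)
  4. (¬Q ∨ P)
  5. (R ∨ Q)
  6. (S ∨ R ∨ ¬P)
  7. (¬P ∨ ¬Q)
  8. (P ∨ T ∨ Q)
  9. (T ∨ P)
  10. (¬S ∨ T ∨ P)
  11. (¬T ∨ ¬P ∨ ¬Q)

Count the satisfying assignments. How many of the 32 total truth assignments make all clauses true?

4

The models are:
  P=1 Q=0 R=1 S=0 T=0
  P=1 Q=0 R=1 S=0 T=1
  P=1 Q=0 R=1 S=1 T=0
  P=1 Q=0 R=1 S=1 T=1
That's 4 in total.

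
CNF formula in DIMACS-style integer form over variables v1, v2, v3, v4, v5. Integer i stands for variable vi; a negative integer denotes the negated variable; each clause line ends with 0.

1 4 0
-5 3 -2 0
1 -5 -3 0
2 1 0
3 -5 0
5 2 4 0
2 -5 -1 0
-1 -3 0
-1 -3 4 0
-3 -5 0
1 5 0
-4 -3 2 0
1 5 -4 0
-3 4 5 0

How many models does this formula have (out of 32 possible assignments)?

3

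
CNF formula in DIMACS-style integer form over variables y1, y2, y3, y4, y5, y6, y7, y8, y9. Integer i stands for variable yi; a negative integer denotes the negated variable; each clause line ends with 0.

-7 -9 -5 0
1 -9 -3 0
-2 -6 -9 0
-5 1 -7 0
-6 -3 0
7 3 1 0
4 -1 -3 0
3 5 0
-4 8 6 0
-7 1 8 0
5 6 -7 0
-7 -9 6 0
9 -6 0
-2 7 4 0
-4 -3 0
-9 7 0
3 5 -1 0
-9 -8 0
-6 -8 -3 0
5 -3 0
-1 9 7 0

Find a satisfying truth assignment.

y1=False, y2=False, y3=True, y4=False, y5=True, y6=False, y7=False, y8=False, y9=False

y2 occurs only negated in the remaining clauses — set y2 = False.
Try y1 = False.
Branch on y3: take y3 = True.
  then y9 is forced to False.
  then y6 is forced to False.
  then y4 is forced to False.
  then y5 is forced to True.
  then y7 is forced to False.
y8 is now unconstrained; take y8 = False.
Every clause has at least one true literal under this assignment.
Check each clause:
  1. (NOT y7 OR NOT y9 OR NOT y5) — NOT y7 is true.
  2. (NOT y9 OR NOT y3 OR y1) — NOT y9 is true.
  3. (NOT y9 OR NOT y6 OR NOT y2) — NOT y6 is true.
  4. (NOT y7 OR NOT y5 OR y1) — NOT y7 is true.
  5. (NOT y6 OR NOT y3) — NOT y6 is true.
  6. (y7 OR y3 OR y1) — y3 is true.
  7. (NOT y1 OR NOT y3 OR y4) — NOT y1 is true.
  8. (y3 OR y5) — y3 is true.
  9. (y8 OR NOT y4 OR y6) — NOT y4 is true.
  10. (NOT y7 OR y8 OR y1) — NOT y7 is true.
  11. (NOT y7 OR y5 OR y6) — NOT y7 is true.
  12. (NOT y9 OR NOT y7 OR y6) — NOT y7 is true.
  13. (NOT y6 OR y9) — NOT y6 is true.
  14. (NOT y2 OR y4 OR y7) — NOT y2 is true.
  15. (NOT y3 OR NOT y4) — NOT y4 is true.
  16. (y7 OR NOT y9) — NOT y9 is true.
  17. (y5 OR NOT y1 OR y3) — y3 is true.
  18. (NOT y9 OR NOT y8) — NOT y8 is true.
  19. (NOT y3 OR NOT y8 OR NOT y6) — NOT y8 is true.
  20. (NOT y3 OR y5) — y5 is true.
  21. (NOT y1 OR y7 OR y9) — NOT y1 is true.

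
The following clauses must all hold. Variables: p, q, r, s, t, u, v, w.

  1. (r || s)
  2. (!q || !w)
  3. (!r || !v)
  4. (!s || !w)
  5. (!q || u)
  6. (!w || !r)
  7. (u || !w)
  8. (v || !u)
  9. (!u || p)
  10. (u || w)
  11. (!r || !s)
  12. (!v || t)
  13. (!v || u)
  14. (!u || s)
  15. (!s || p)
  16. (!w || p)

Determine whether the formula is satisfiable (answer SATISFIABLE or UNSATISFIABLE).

p occurs only positively in the remaining clauses — set p = True.
t occurs only positively in the remaining clauses — set t = True.
Branch on q: take q = True.
  then w is forced to False.
  then u is forced to True.
  then v is forced to True.
  then r is forced to False.
  then s is forced to True.
So p=T, q=T, r=F, s=T, t=T, u=T, v=T, w=F is a satisfying assignment.

SATISFIABLE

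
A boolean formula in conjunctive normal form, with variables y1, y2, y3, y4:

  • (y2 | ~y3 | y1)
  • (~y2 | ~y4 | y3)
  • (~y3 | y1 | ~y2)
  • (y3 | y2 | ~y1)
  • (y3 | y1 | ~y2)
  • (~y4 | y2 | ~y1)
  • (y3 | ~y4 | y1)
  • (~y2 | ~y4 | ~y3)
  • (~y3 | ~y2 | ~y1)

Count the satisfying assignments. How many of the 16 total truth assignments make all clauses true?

Satisfying assignments:
  y1=F y2=F y3=F y4=F
  y1=T y2=F y3=T y4=F
  y1=T y2=T y3=F y4=F
That's 3 in total.

3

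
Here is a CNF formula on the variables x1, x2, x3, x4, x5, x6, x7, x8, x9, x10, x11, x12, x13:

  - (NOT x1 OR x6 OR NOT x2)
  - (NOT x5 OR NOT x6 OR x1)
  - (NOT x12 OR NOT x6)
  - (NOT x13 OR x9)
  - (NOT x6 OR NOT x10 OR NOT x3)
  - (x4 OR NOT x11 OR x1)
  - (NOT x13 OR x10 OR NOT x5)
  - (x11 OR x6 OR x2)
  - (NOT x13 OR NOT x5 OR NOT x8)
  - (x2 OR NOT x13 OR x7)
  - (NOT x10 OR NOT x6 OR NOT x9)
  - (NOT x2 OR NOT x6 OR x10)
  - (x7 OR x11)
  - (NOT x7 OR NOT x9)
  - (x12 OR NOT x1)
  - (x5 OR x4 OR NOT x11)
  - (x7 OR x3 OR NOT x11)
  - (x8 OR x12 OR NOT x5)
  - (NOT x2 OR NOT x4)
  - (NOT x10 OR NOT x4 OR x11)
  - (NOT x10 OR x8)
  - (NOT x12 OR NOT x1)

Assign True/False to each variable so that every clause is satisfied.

x1=F  x2=F  x3=T  x4=T  x5=T  x6=F  x7=F  x8=T  x9=F  x10=F  x11=T  x12=T  x13=F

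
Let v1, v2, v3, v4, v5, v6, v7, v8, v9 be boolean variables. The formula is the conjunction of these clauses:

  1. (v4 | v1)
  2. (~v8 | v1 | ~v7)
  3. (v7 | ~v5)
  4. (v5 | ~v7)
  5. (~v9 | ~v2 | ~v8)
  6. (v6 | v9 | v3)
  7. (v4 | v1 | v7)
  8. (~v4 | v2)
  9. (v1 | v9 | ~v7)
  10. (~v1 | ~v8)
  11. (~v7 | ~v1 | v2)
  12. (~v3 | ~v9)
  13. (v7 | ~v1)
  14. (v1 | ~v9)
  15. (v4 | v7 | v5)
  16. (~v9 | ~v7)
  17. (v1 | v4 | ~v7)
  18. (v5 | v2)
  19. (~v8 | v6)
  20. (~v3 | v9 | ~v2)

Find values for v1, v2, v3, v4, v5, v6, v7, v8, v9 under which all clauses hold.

v6 occurs only positively in the remaining clauses — set v6 = True.
Pure literal: v8 appears only negated; assign v8 = False.
Try v1 = True.
  then v7 is forced to True.
  then v5 is forced to True.
  then v2 is forced to True.
  then v9 is forced to False.
  then v3 is forced to False.
v4 is now unconstrained; take v4 = False.

v1=T, v2=T, v3=F, v4=F, v5=T, v6=T, v7=T, v8=F, v9=F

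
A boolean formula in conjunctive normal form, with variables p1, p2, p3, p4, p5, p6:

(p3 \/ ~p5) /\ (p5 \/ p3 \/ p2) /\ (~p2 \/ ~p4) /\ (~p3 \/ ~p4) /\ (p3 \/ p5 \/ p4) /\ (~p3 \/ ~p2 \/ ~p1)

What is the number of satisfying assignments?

Case analysis on p3 and p2:
  p3=T, p2=T: remaining (p1,p4,p5,p6) ∈ {(F,F,F,F); (F,F,F,T); (F,F,T,F); (F,F,T,T)} — 4.
  p3=T, p2=F: forces p4=F; p1, p5, p6 free → 2^3 = 8.
  p3=F, p2=T: a clause becomes empty — 0.
  p3=F, p2=F: a clause becomes empty — 0.
Total: 4 + 8 + 0 + 0 = 12.

12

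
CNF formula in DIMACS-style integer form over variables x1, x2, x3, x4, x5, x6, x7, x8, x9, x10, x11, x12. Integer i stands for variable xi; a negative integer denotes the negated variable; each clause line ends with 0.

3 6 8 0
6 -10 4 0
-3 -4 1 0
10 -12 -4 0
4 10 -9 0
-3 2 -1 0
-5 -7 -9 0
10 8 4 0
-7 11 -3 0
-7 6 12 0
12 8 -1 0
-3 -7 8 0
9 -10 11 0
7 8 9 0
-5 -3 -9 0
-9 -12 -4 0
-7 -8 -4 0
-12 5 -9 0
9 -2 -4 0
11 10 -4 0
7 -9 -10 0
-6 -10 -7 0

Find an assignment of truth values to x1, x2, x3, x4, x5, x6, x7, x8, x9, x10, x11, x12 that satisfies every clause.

x1 = 1, x2 = 1, x3 = 1, x4 = 0, x5 = 1, x6 = 1, x7 = 0, x8 = 1, x9 = 0, x10 = 0, x11 = 0, x12 = 1

Check each clause:
  1. {x8, x6, x3} — x8 is true.
  2. {x6, x4, ¬x10} — x6 is true.
  3. {x1, ¬x4, ¬x3} — x1 is true.
  4. {¬x4, x10, ¬x12} — ¬x4 is true.
  5. {¬x9, x4, x10} — ¬x9 is true.
  6. {¬x1, ¬x3, x2} — x2 is true.
  7. {¬x7, ¬x5, ¬x9} — ¬x7 is true.
  8. {x8, x4, x10} — x8 is true.
  9. {¬x3, ¬x7, x11} — ¬x7 is true.
  10. {x6, ¬x7, x12} — ¬x7 is true.
  11. {x12, ¬x1, x8} — x8 is true.
  12. {¬x3, ¬x7, x8} — x8 is true.
  13. {x9, ¬x10, x11} — ¬x10 is true.
  14. {x9, x8, x7} — x8 is true.
  15. {¬x3, ¬x9, ¬x5} — ¬x9 is true.
  16. {¬x4, ¬x9, ¬x12} — ¬x4 is true.
  17. {¬x7, ¬x8, ¬x4} — ¬x7 is true.
  18. {¬x9, ¬x12, x5} — x5 is true.
  19. {x9, ¬x4, ¬x2} — ¬x4 is true.
  20. {x11, ¬x4, x10} — ¬x4 is true.
  21. {¬x10, ¬x9, x7} — ¬x9 is true.
  22. {¬x6, ¬x10, ¬x7} — ¬x7 is true.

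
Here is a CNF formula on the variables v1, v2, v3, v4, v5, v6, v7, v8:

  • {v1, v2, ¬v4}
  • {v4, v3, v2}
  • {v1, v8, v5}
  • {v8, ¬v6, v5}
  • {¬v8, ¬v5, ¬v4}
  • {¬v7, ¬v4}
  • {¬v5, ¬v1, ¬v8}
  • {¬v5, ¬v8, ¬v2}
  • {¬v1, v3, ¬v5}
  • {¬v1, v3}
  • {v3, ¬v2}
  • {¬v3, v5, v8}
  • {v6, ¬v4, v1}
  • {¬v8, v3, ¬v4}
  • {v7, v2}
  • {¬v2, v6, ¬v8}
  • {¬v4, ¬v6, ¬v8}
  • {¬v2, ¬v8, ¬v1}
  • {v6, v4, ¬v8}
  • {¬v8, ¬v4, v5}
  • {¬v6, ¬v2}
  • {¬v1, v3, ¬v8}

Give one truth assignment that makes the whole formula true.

v1=T, v2=F, v3=T, v4=F, v5=F, v6=T, v7=T, v8=T

Branch on v1: take v1 = True.
  then v3 is forced to True.
Try v2 = False.
  then v7 is forced to True.
  then v4 is forced to False.
For the remaining variables, v5 = False, v6 = True, v8 = True works.
Check each clause:
  1. {v1, ¬v4, v2} — v1 is true.
  2. {v4, v2, v3} — v3 is true.
  3. {v5, v8, v1} — v8 is true.
  4. {v5, v8, ¬v6} — v8 is true.
  5. {¬v5, ¬v4, ¬v8} — ¬v5 is true.
  6. {¬v7, ¬v4} — ¬v4 is true.
  7. {¬v8, ¬v5, ¬v1} — ¬v5 is true.
  8. {¬v8, ¬v2, ¬v5} — ¬v5 is true.
  9. {¬v5, ¬v1, v3} — v3 is true.
  10. {¬v1, v3} — v3 is true.
  11. {¬v2, v3} — v3 is true.
  12. {¬v3, v5, v8} — v8 is true.
  13. {¬v4, v6, v1} — v1 is true.
  14. {v3, ¬v8, ¬v4} — v3 is true.
  15. {v7, v2} — v7 is true.
  16. {v6, ¬v8, ¬v2} — v6 is true.
  17. {¬v6, ¬v4, ¬v8} — ¬v4 is true.
  18. {¬v8, ¬v2, ¬v1} — ¬v2 is true.
  19. {¬v8, v4, v6} — v6 is true.
  20. {¬v8, ¬v4, v5} — ¬v4 is true.
  21. {¬v6, ¬v2} — ¬v2 is true.
  22. {¬v8, v3, ¬v1} — v3 is true.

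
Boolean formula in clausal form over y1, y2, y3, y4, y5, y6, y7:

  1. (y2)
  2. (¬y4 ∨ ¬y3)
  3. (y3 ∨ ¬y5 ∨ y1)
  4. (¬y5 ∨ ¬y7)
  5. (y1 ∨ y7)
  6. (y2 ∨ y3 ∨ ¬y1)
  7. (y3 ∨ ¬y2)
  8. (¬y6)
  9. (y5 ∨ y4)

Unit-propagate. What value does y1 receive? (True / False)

True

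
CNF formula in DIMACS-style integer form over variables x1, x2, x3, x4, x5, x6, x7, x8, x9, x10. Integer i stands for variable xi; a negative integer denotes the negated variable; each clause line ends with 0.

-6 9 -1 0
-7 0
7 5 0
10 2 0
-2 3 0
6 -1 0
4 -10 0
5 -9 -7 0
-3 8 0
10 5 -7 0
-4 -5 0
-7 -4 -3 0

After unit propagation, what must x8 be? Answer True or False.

(NOT x7) is a unit clause: x7 = False.
In (x7 OR x5), x7 is now false; x5 must hold, so x5 = True.
(NOT x5 OR NOT x4): since x5 = True, the clause reduces to (NOT x4). x4 = False.
In (NOT x10 OR x4), x4 is now false; NOT x10 must hold, so x10 = False.
(x10 OR x2) with x10 = False leaves only x2, so x2 = True.
From (NOT x2 OR x3) and x2 = True: x3 = True.
From (x8 OR NOT x3) and x3 = True: x8 = True.

True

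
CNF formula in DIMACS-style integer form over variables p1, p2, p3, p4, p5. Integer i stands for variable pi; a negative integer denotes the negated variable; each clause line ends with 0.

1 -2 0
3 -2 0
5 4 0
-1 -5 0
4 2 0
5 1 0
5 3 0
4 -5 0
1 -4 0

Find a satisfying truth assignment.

p1 = True, p2 = False, p3 = True, p4 = True, p5 = False

Check each clause:
  1. (~p2 \/ p1) — p1 is true.
  2. (~p2 \/ p3) — p3 is true.
  3. (p5 \/ p4) — p4 is true.
  4. (~p1 \/ ~p5) — ~p5 is true.
  5. (p2 \/ p4) — p4 is true.
  6. (p5 \/ p1) — p1 is true.
  7. (p3 \/ p5) — p3 is true.
  8. (p4 \/ ~p5) — ~p5 is true.
  9. (~p4 \/ p1) — p1 is true.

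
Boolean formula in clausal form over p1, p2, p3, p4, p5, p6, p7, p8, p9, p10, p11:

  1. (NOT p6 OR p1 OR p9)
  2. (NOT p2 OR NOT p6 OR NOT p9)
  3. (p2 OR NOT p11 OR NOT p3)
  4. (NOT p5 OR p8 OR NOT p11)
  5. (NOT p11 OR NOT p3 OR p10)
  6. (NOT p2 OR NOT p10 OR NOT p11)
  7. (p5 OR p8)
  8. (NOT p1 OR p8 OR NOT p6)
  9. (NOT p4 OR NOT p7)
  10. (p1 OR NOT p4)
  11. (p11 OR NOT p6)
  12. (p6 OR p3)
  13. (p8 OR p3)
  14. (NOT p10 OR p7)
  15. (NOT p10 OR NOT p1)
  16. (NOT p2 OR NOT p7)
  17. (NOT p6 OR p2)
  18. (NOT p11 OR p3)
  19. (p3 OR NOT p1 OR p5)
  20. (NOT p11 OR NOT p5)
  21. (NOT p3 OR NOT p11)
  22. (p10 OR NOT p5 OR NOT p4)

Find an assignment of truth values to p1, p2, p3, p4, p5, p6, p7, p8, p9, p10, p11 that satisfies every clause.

Pure literal: p4 appears only negated; assign p4 = False.
p8 occurs only positively in the remaining clauses — set p8 = True.
Try p1 = True.
  then p10 is forced to False.
For the remaining variables, p2 = False, p3 = True, p5 = False, p6 = False, p7 = False, p9 = False, p11 = False works.

p1 = True, p2 = False, p3 = True, p4 = False, p5 = False, p6 = False, p7 = False, p8 = True, p9 = False, p10 = False, p11 = False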